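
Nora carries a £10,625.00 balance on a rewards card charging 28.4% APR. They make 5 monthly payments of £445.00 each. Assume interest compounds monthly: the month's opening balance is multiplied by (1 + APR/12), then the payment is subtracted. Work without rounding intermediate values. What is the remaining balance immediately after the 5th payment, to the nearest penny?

£9,610.39

Monthly rate r = 28.4%/12 = 2.36667% = 0.0236667.
Each month: B ← B·(1+r) − £445.00.
Month 1: interest £251.46; balance after payment £10,431.46.
Month 2: interest £246.88; balance after payment £10,233.34.
Month 3: interest £242.19; balance after payment £10,030.53.
Month 4: interest £237.39; balance after payment £9,822.91.
Month 5: interest £232.48; balance after payment £9,610.39.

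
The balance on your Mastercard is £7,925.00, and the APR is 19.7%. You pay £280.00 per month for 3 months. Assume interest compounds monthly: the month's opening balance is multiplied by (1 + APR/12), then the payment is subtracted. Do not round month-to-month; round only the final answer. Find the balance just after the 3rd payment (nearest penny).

£7,467.88

Monthly rate r = 19.7%/12 = 1.64167% = 0.0164167.
Each month: B ← B·(1+r) − £280.00.
Month 1: interest £130.10; balance after payment £7,775.10.
Month 2: interest £127.64; balance after payment £7,622.74.
Month 3: interest £125.14; balance after payment £7,467.88.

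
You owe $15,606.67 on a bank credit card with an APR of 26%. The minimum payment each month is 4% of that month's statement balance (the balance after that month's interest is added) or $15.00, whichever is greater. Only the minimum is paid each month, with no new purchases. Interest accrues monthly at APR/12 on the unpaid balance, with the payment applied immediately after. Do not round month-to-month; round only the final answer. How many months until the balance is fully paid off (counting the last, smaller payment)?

Monthly rate r = 26%/12 = 2.16667% = 0.0216667.
While 4% of the post-interest balance exceeds $15.00, each month B ← (B·(1+r))·(1 − 0.04), i.e. B shrinks by the factor (1+r)·0.96 = 0.9808.
This holds for months 1–194. Entering month 195 the balance is $363.01; 4% of the post-interest balance is now below $15.00, so the flat $15.00 minimum applies from here.
From month 195 a fixed $15.00 at rate r clears $363.01 in 35 more payments. Total: 194 + 35 = 229 months.

229 months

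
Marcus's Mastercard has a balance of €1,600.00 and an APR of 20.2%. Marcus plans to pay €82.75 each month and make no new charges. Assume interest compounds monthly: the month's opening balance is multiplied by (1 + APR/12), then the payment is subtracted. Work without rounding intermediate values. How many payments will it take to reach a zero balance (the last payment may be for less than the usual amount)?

Monthly rate r = 20.2%/12 = 1.68333% = 0.0168333.
Recurrence: B ← B·(1+r) − €82.75.
Month 1: interest €26.93; balance after payment €1,544.18.
Month 2: interest €25.99; balance after payment €1,487.43.
Closed form: n = −ln(1 − rB₀/P)/ln(1+r) = −ln(0.67452)/ln(1.01683) ≈ 23.588, so the balance reaches zero during payment 24.

24 payments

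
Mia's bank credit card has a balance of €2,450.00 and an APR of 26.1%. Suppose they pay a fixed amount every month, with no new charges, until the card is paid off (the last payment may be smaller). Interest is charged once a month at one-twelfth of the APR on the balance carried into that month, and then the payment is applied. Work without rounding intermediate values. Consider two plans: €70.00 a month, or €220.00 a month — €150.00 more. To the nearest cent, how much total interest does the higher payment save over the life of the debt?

Monthly rate r = 26.1%/12 = 2.175% = 0.02175.
At €70.00/mo: n = ⌈−ln(1 − rB₀/P)/ln(1+r)⌉ = 67 payments (last €39.96); total interest = total paid − €2,450.00 = €2,209.96.
At €220.00/mo: 13 payments (last €196.08); total interest €386.08.
Interest saved = €2,209.96 − €386.08 = €1,823.88.

€1,823.88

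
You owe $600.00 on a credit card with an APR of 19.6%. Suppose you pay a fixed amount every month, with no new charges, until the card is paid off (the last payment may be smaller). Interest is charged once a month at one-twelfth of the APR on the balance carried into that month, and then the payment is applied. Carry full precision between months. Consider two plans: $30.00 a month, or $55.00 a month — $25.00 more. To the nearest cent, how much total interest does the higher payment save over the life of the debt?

Monthly rate r = 19.6%/12 = 1.63333% = 0.0163333.
At $30.00/mo: n = ⌈−ln(1 − rB₀/P)/ln(1+r)⌉ = 25 payments (last $12.43); total interest = total paid − $600.00 = $132.43.
At $55.00/mo: 13 payments (last $6.22); total interest $66.22.
Interest saved = $132.43 − $66.22 = $66.21.

$66.21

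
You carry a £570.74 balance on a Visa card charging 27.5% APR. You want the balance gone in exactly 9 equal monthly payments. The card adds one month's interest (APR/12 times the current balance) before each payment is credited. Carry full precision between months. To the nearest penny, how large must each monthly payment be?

Monthly rate r = 27.5%/12 = 2.29167% = 0.0229167.
Level-payment amortization: P = B₀·r / (1 − (1+r)^(−n)) = 570.74·0.0229167 / (1 − 1.02292^(−9)).
Denominator 1 − (1+r)^(−9) = 0.184474196.
P = 13.0795 / 0.184474196 ≈ 70.90.

£70.90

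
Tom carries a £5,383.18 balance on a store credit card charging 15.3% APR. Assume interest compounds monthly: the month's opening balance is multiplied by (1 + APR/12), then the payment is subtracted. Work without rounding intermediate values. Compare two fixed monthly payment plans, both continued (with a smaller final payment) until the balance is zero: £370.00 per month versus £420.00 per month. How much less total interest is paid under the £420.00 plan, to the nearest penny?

Monthly rate r = 15.3%/12 = 1.275% = 0.01275.
At £370.00/mo: n = ⌈−ln(1 − rB₀/P)/ln(1+r)⌉ = 17 payments (last £72.57); total interest = total paid − £5,383.18 = £609.39.
At £420.00/mo: 15 payments (last £35.31); total interest £532.13.
Interest saved = £609.39 − £532.13 = £77.26.

£77.26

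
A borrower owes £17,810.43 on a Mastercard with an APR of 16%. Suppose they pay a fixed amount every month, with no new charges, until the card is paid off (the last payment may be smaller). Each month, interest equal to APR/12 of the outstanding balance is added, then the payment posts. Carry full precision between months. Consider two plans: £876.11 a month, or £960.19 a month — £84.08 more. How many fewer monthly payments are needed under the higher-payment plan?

Monthly rate r = 16%/12 = 1.33333% = 0.0133333.
At £876.11/mo: n = ⌈−ln(1 − rB₀/P)/ln(1+r)⌉ = 24 payments (last £762.27); total interest = total paid − £17,810.43 = £3,102.37.
At £960.19/mo: 22 payments (last £433.84); total interest £2,787.40.
Payments saved = 24 − 22 = 2.

2 fewer payments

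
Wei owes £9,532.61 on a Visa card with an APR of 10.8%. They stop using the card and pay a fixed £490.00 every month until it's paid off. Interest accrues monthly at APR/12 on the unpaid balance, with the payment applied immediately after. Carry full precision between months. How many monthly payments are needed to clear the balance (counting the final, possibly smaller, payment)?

Monthly rate r = 10.8%/12 = 0.9% = 0.009.
Recurrence: B ← B·(1+r) − £490.00.
Month 1: interest £85.79; balance after payment £9,128.40.
Month 2: interest £82.16; balance after payment £8,720.56.
Closed form: n = −ln(1 − rB₀/P)/ln(1+r) = −ln(0.82491)/ln(1.009) ≈ 21.483, so the balance reaches zero during payment 22.

22 payments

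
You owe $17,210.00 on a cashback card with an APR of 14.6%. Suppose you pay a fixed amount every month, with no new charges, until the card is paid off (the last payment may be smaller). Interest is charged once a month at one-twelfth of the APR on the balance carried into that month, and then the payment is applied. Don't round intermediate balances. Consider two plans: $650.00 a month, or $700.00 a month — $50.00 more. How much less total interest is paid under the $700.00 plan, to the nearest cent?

Monthly rate r = 14.6%/12 = 1.21667% = 0.0121667.
At $650.00/mo: n = ⌈−ln(1 − rB₀/P)/ln(1+r)⌉ = 33 payments (last $98.57); total interest = total paid − $17,210.00 = $3,688.57.
At $700.00/mo: 30 payments (last $274.41); total interest $3,364.41.
Interest saved = $3,688.57 − $3,364.41 = $324.16.

$324.16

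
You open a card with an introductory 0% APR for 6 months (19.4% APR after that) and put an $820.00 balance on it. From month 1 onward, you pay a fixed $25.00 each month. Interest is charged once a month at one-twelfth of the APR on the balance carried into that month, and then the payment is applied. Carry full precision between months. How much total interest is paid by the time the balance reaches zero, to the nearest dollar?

Promo months 1–6 at r₀ = 0%/12 = 0; months 7+ at r₁ = 19.4%/12 = 0.0161667.
After month 6 (no interest yet): B = $820.00 − 6·$25.00 = $670.00.
Then at r₁ with $25.00/mo: n₂ = −ln(1 − r₁·B/P)/ln(1+r₁) ≈ 35.41 → 36 more payments.
Total paid = 41·$25.00 + $10.27 = $1,035.27; interest = $1,035.27 − $820.00 = $215.27.

$215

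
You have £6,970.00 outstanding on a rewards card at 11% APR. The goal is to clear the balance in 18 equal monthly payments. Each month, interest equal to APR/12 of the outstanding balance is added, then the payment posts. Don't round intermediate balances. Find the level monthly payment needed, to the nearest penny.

£421.81

Monthly rate r = 11%/12 = 0.916667% = 0.00916667.
Level-payment amortization: P = B₀·r / (1 − (1+r)^(−n)) = 6970.00·0.00916667 / (1 − 1.00917^(−18)).
Denominator 1 − (1+r)^(−18) = 0.151468729.
P = 63.8917 / 0.151468729 ≈ 421.81.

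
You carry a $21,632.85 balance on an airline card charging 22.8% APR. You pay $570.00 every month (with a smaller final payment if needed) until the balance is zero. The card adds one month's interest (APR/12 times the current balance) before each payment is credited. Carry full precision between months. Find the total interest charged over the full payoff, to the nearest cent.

Monthly rate r = 22.8%/12 = 1.9% = 0.019.
Payoff takes n = ⌈−ln(1 − rB₀/P)/ln(1+r)⌉ = ⌈67.841⌉ = 68 payments; the last is $480.01.
Total paid = 67·$570.00 + $480.01 = $38,670.01.
Total interest = total paid − principal = $38,670.01 − $21,632.85 = $17,037.16.

$17,037.16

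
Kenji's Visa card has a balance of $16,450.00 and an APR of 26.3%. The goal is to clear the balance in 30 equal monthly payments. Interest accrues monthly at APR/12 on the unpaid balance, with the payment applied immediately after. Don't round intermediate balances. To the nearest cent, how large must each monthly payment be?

$753.99

Monthly rate r = 26.3%/12 = 2.19167% = 0.0219167.
Level-payment amortization: P = B₀·r / (1 − (1+r)^(−n)) = 16450.00·0.0219167 / (1 − 1.02192^(−30)).
Denominator 1 − (1+r)^(−30) = 0.478162201.
P = 360.529 / 0.478162201 ≈ 753.99.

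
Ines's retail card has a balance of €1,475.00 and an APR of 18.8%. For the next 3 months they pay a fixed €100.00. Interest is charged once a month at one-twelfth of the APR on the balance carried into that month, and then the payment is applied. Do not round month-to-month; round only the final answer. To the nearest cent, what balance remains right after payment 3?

Monthly rate r = 18.8%/12 = 1.56667% = 0.0156667.
Each month: B ← B·(1+r) − €100.00.
Month 1: interest €23.11; balance after payment €1,398.11.
Month 2: interest €21.90; balance after payment €1,320.01.
Month 3: interest €20.68; balance after payment €1,240.69.

€1,240.69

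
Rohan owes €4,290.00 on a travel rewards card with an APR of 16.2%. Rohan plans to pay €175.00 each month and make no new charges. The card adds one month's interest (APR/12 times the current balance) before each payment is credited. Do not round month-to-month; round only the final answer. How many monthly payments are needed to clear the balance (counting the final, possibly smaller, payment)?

Monthly rate r = 16.2%/12 = 1.35% = 0.0135.
Recurrence: B ← B·(1+r) − €175.00.
Month 1: interest €57.91; balance after payment €4,172.91.
Month 2: interest €56.33; balance after payment €4,054.25.
Closed form: n = −ln(1 − rB₀/P)/ln(1+r) = −ln(0.66906)/ln(1.0135) ≈ 29.970, so the balance reaches zero during payment 30.

30 payments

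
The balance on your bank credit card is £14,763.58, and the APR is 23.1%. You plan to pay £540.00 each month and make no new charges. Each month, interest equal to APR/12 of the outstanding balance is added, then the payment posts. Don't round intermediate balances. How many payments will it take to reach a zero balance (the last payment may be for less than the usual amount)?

Monthly rate r = 23.1%/12 = 1.925% = 0.01925.
Recurrence: B ← B·(1+r) − £540.00.
Month 1: interest £284.20; balance after payment £14,507.78.
Month 2: interest £279.27; balance after payment £14,247.05.
Closed form: n = −ln(1 − rB₀/P)/ln(1+r) = −ln(0.47371)/ln(1.01925) ≈ 39.186, so the balance reaches zero during payment 40.

40 payments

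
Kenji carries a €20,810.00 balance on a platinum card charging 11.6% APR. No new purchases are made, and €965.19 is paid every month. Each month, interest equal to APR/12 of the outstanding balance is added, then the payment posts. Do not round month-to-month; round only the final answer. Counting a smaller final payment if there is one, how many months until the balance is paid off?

25 months

Monthly rate r = 11.6%/12 = 0.966667% = 0.00966667.
Recurrence: B ← B·(1+r) − €965.19.
Month 1: interest €201.16; balance after payment €20,045.97.
Month 2: interest €193.78; balance after payment €19,274.56.
Closed form: n = −ln(1 − rB₀/P)/ln(1+r) = −ln(0.79158)/ln(1.00967) ≈ 24.295, so the balance reaches zero during payment 25.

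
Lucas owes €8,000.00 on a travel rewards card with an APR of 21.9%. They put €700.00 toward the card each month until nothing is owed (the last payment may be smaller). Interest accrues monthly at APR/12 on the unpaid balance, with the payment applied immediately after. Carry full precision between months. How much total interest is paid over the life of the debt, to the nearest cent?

€1,054.12

Monthly rate r = 21.9%/12 = 1.825% = 0.01825.
Payoff takes n = ⌈−ln(1 − rB₀/P)/ln(1+r)⌉ = ⌈12.934⌉ = 13 payments; the last is €654.12.
Total paid = 12·€700.00 + €654.12 = €9,054.12.
Total interest = total paid − principal = €9,054.12 − €8,000.00 = €1,054.12.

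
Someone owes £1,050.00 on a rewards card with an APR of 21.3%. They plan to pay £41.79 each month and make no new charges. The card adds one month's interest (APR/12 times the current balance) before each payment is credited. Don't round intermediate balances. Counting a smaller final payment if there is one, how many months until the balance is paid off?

Monthly rate r = 21.3%/12 = 1.775% = 0.01775.
Recurrence: B ← B·(1+r) − £41.79.
Month 1: interest £18.64; balance after payment £1,026.85.
Month 2: interest £18.23; balance after payment £1,003.28.
Closed form: n = −ln(1 − rB₀/P)/ln(1+r) = −ln(0.55402)/ln(1.01775) ≈ 33.565, so the balance reaches zero during payment 34.

34 payments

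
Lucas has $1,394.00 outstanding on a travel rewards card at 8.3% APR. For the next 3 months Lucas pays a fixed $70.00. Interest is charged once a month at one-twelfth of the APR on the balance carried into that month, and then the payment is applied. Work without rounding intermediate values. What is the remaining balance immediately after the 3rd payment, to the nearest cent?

$1,211.67

Monthly rate r = 8.3%/12 = 0.691667% = 0.00691667.
Each month: B ← B·(1+r) − $70.00.
Month 1: interest $9.64; balance after payment $1,333.64.
Month 2: interest $9.22; balance after payment $1,272.87.
Month 3: interest $8.80; balance after payment $1,211.67.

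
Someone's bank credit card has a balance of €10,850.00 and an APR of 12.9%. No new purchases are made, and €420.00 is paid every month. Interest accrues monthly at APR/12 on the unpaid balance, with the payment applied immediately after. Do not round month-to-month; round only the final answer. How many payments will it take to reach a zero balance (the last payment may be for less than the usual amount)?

Monthly rate r = 12.9%/12 = 1.075% = 0.01075.
Recurrence: B ← B·(1+r) − €420.00.
Month 1: interest €116.64; balance after payment €10,546.64.
Month 2: interest €113.38; balance after payment €10,240.01.
Closed form: n = −ln(1 − rB₀/P)/ln(1+r) = −ln(0.72229)/ln(1.01075) ≈ 30.425, so the balance reaches zero during payment 31.

31 payments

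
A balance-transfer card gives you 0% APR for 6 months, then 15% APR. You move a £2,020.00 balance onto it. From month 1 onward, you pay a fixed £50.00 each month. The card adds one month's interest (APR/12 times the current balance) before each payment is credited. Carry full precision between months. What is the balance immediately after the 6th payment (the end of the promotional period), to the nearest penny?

Promo months 1–6 at r₀ = 0%/12 = 0; months 7+ at r₁ = 15%/12 = 0.0125.
After month 6 (no interest yet): B = £2,020.00 − 6·£50.00 = £1,720.00.

£1,720.00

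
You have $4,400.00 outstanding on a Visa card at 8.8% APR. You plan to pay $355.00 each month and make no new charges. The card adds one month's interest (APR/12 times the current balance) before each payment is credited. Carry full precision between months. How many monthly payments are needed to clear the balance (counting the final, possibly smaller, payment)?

Monthly rate r = 8.8%/12 = 0.733333% = 0.00733333.
Recurrence: B ← B·(1+r) − $355.00.
Month 1: interest $32.27; balance after payment $4,077.27.
Month 2: interest $29.90; balance after payment $3,752.17.
Closed form: n = −ln(1 − rB₀/P)/ln(1+r) = −ln(0.90911)/ln(1.00733) ≈ 13.042, so the balance reaches zero during payment 14.

14 months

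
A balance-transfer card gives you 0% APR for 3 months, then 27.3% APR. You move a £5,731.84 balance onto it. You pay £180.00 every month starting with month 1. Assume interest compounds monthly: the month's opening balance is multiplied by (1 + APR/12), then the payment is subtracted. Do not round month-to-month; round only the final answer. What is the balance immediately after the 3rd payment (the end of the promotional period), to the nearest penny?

Promo months 1–3 at r₀ = 0%/12 = 0; months 4+ at r₁ = 27.3%/12 = 0.02275.
After month 3 (no interest yet): B = £5,731.84 − 3·£180.00 = £5,191.84.

£5,191.84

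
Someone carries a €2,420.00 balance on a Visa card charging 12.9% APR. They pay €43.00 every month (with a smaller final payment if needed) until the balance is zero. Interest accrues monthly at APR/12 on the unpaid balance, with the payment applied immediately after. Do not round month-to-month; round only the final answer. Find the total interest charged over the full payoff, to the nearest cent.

€1,315.44

Monthly rate r = 12.9%/12 = 1.075% = 0.01075.
Payoff takes n = ⌈−ln(1 − rB₀/P)/ln(1+r)⌉ = ⌈86.870⌉ = 87 payments; the last is €37.44.
Total paid = 86·€43.00 + €37.44 = €3,735.44.
Total interest = total paid − principal = €3,735.44 − €2,420.00 = €1,315.44.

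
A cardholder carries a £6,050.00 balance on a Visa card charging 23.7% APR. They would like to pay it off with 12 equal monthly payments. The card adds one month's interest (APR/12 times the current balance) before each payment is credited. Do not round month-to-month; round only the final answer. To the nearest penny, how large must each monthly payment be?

Monthly rate r = 23.7%/12 = 1.975% = 0.01975.
Level-payment amortization: P = B₀·r / (1 − (1+r)^(−n)) = 6050.00·0.01975 / (1 − 1.01975^(−12)).
Denominator 1 − (1+r)^(−12) = 0.209184028.
P = 119.487 / 0.209184028 ≈ 571.21.

£571.21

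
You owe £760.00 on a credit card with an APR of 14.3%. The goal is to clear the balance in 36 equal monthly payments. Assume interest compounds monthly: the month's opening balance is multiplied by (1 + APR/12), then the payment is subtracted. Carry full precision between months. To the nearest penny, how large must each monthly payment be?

Monthly rate r = 14.3%/12 = 1.19167% = 0.0119167.
Level-payment amortization: P = B₀·r / (1 − (1+r)^(−n)) = 760.00·0.0119167 / (1 − 1.01192^(−36)).
Denominator 1 − (1+r)^(−36) = 0.347186635.
P = 9.05667 / 0.347186635 ≈ 26.09.

£26.09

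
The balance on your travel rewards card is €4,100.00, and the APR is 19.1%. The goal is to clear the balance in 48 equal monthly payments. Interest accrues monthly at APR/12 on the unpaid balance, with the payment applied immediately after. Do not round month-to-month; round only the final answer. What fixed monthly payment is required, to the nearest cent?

€122.81

Monthly rate r = 19.1%/12 = 1.59167% = 0.0159167.
Level-payment amortization: P = B₀·r / (1 − (1+r)^(−n)) = 4100.00·0.0159167 / (1 − 1.01592^(−48)).
Denominator 1 − (1+r)^(−48) = 0.531389614.
P = 65.2583 / 0.531389614 ≈ 122.81.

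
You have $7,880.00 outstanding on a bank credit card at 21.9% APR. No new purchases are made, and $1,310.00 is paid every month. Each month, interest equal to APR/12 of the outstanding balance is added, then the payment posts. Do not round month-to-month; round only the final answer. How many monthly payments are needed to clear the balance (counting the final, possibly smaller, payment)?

7 months

Monthly rate r = 21.9%/12 = 1.825% = 0.01825.
Recurrence: B ← B·(1+r) − $1,310.00.
Month 1: interest $143.81; balance after payment $6,713.81.
Month 2: interest $122.53; balance after payment $5,526.34.
Closed form: n = −ln(1 − rB₀/P)/ln(1+r) = −ln(0.89022)/ln(1.01825) ≈ 6.430, so the balance reaches zero during payment 7.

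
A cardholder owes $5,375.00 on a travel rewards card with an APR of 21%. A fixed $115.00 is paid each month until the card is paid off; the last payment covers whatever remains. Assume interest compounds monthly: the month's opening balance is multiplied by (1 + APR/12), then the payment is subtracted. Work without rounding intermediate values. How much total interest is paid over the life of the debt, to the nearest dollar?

Monthly rate r = 21%/12 = 1.75% = 0.0175.
Payoff takes n = ⌈−ln(1 − rB₀/P)/ln(1+r)⌉ = ⌈98.186⌉ = 99 payments; the last is $21.52.
Total paid = 98·$115.00 + $21.52 = $11,291.52.
Total interest = total paid − principal = $11,291.52 − $5,375.00 = $5,916.52.

$5,917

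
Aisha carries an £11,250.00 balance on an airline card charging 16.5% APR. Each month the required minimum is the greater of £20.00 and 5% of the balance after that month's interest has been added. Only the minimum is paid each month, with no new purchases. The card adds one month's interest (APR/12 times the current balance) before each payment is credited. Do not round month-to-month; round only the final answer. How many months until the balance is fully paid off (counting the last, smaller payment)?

113 months

Monthly rate r = 16.5%/12 = 1.375% = 0.01375.
While 5% of the post-interest balance exceeds £20.00, each month B ← (B·(1+r))·(1 − 0.05), i.e. B shrinks by the factor (1+r)·0.95 = 0.96306.
This holds for months 1–90. Entering month 91 the balance is £380.24; 5% of the post-interest balance is now below £20.00, so the flat £20.00 minimum applies from here.
From month 91 a fixed £20.00 at rate r clears £380.24 in 23 more payments. Total: 90 + 23 = 113 months.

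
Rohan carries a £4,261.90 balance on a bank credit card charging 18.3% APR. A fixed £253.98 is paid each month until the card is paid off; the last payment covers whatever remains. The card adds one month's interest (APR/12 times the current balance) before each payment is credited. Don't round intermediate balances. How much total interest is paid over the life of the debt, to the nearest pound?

£699

Monthly rate r = 18.3%/12 = 1.525% = 0.01525.
Payoff takes n = ⌈−ln(1 − rB₀/P)/ln(1+r)⌉ = ⌈19.530⌉ = 20 payments; the last is £135.06.
Total paid = 19·£253.98 + £135.06 = £4,960.68.
Total interest = total paid − principal = £4,960.68 − £4,261.90 = £698.78.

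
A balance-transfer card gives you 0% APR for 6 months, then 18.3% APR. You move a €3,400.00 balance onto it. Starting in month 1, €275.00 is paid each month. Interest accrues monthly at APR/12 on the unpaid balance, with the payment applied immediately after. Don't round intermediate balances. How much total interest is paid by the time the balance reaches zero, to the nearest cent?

€105.24

Promo months 1–6 at r₀ = 0%/12 = 0; months 7+ at r₁ = 18.3%/12 = 0.01525.
After month 6 (no interest yet): B = €3,400.00 − 6·€275.00 = €1,750.00.
Then at r₁ with €275.00/mo: n₂ = −ln(1 − r₁·B/P)/ln(1+r₁) ≈ 6.74 → 7 more payments.
Total paid = 12·€275.00 + €205.24 = €3,505.24; interest = €3,505.24 − €3,400.00 = €105.24.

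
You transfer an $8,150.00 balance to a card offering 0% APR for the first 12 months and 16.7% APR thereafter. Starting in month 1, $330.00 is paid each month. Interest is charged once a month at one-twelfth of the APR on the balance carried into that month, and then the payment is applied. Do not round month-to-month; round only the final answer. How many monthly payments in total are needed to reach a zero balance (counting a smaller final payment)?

Promo months 1–12 at r₀ = 0%/12 = 0; months 13+ at r₁ = 16.7%/12 = 0.0139167.
After month 12 (no interest yet): B = $8,150.00 − 12·$330.00 = $4,190.00.
Then at r₁ with $330.00/mo: n₂ = −ln(1 − r₁·B/P)/ln(1+r₁) ≈ 14.07 → 15 more payments.

27 payments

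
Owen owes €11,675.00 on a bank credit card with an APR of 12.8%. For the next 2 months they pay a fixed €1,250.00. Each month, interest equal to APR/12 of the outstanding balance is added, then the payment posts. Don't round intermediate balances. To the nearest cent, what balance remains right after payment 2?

€9,412.06

Monthly rate r = 12.8%/12 = 1.06667% = 0.0106667.
Each month: B ← B·(1+r) − €1,250.00.
Month 1: interest €124.53; balance after payment €10,549.53.
Month 2: interest €112.53; balance after payment €9,412.06.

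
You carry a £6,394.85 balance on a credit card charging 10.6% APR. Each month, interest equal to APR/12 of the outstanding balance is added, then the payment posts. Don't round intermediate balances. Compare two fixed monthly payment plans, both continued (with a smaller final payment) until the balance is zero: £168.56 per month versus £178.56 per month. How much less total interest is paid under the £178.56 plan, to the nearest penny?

Monthly rate r = 10.6%/12 = 0.883333% = 0.00883333.
At £168.56/mo: n = ⌈−ln(1 − rB₀/P)/ln(1+r)⌉ = 47 payments (last £69.17); total interest = total paid − £6,394.85 = £1,428.08.
At £178.56/mo: 44 payments (last £43.73); total interest £1,326.96.
Interest saved = £1,428.08 − £1,326.96 = £101.12.

£101.12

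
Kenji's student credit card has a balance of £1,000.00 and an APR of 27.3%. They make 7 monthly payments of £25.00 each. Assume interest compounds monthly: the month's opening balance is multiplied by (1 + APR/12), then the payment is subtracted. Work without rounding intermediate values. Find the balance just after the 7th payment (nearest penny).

Monthly rate r = 27.3%/12 = 2.275% = 0.02275.
Each month: B ← B·(1+r) − £25.00.
Month 1: interest £22.75; balance after payment £997.75.
Month 2: interest £22.70; balance after payment £995.45.
Month 3: interest £22.65; balance after payment £993.10.
Month 4: interest £22.59; balance after payment £990.69.
Month 5: interest £22.54; balance after payment £988.23.
Month 6: interest £22.48; balance after payment £985.71.
Month 7: interest £22.42; balance after payment £983.13.

£983.13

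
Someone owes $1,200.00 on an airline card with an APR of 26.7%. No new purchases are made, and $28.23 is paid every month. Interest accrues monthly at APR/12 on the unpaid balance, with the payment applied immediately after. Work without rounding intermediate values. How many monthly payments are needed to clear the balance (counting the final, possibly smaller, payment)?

Monthly rate r = 26.7%/12 = 2.225% = 0.02225.
Recurrence: B ← B·(1+r) − $28.23.
Month 1: interest $26.70; balance after payment $1,198.47.
Month 2: interest $26.67; balance after payment $1,196.91.
Closed form: n = −ln(1 − rB₀/P)/ln(1+r) = −ln(0.054198)/ln(1.02225) ≈ 132.469, so the balance reaches zero during payment 133.

133 payments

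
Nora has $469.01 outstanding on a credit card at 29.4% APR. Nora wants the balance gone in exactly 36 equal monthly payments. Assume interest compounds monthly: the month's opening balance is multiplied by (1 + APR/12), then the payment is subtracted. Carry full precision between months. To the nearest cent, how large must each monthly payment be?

Monthly rate r = 29.4%/12 = 2.45% = 0.0245.
Level-payment amortization: P = B₀·r / (1 − (1+r)^(−n)) = 469.01·0.0245 / (1 − 1.0245^(−36)).
Denominator 1 − (1+r)^(−36) = 0.581621516.
P = 11.4907 / 0.581621516 ≈ 19.76.

$19.76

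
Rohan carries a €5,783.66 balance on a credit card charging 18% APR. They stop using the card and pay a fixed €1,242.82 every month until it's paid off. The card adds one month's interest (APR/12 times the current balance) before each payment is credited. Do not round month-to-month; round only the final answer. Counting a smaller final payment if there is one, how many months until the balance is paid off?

5 payments

Monthly rate r = 18%/12 = 1.5% = 0.015.
Recurrence: B ← B·(1+r) − €1,242.82.
Month 1: interest €86.75; balance after payment €4,627.59.
Month 2: interest €69.41; balance after payment €3,454.19.
Month 3: interest €51.81; balance after payment €2,263.18.
Month 4: interest €33.95; balance after payment €1,054.31.
Month 5: interest €15.81; balance after payment €0.00.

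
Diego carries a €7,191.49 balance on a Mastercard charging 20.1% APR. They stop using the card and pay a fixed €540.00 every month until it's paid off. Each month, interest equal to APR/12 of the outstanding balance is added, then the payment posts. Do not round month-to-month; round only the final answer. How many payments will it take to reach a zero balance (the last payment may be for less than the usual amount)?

Monthly rate r = 20.1%/12 = 1.675% = 0.01675.
Recurrence: B ← B·(1+r) − €540.00.
Month 1: interest €120.46; balance after payment €6,771.95.
Month 2: interest €113.43; balance after payment €6,345.38.
Closed form: n = −ln(1 − rB₀/P)/ln(1+r) = −ln(0.77693)/ln(1.01675) ≈ 15.195, so the balance reaches zero during payment 16.

16 months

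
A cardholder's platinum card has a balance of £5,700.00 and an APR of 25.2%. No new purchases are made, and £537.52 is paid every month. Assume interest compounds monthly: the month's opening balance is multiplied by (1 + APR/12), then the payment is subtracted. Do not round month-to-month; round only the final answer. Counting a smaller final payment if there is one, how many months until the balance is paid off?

13 payments

Monthly rate r = 25.2%/12 = 2.1% = 0.021.
Recurrence: B ← B·(1+r) − £537.52.
Month 1: interest £119.70; balance after payment £5,282.18.
Month 2: interest £110.93; balance after payment £4,855.59.
Closed form: n = −ln(1 − rB₀/P)/ln(1+r) = −ln(0.77731)/ln(1.021) ≈ 12.121, so the balance reaches zero during payment 13.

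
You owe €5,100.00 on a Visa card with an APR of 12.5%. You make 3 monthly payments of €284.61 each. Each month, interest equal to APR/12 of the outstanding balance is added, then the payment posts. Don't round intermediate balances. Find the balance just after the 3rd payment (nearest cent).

€4,398.29

Monthly rate r = 12.5%/12 = 1.04167% = 0.0104167.
Each month: B ← B·(1+r) − €284.61.
Month 1: interest €53.12; balance after payment €4,868.52.
Month 2: interest €50.71; balance after payment €4,634.62.
Month 3: interest €48.28; balance after payment €4,398.29.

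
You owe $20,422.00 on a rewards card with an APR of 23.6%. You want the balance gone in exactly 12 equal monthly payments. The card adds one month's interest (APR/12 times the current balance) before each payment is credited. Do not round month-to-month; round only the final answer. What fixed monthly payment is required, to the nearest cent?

Monthly rate r = 23.6%/12 = 1.96667% = 0.0196667.
Level-payment amortization: P = B₀·r / (1 − (1+r)^(−n)) = 20422.00·0.0196667 / (1 − 1.01967^(−12)).
Denominator 1 − (1+r)^(−12) = 0.208408116.
P = 401.633 / 0.208408116 ≈ 1927.15.

$1,927.15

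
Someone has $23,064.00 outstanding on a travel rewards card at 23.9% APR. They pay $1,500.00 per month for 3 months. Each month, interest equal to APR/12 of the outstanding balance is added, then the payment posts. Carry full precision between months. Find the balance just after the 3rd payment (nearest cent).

Monthly rate r = 23.9%/12 = 1.99167% = 0.0199167.
Each month: B ← B·(1+r) − $1,500.00.
Month 1: interest $459.36; balance after payment $22,023.36.
Month 2: interest $438.63; balance after payment $20,961.99.
Month 3: interest $417.49; balance after payment $19,879.48.

$19,879.48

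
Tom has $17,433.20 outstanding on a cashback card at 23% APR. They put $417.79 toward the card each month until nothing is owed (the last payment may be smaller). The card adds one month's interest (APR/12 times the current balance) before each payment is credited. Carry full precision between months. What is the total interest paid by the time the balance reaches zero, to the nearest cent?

$17,959.68

Monthly rate r = 23%/12 = 1.91667% = 0.0191667.
Payoff takes n = ⌈−ln(1 − rB₀/P)/ln(1+r)⌉ = ⌈84.713⌉ = 85 payments; the last is $298.52.
Total paid = 84·$417.79 + $298.52 = $35,392.88.
Total interest = total paid − principal = $35,392.88 − $17,433.20 = $17,959.68.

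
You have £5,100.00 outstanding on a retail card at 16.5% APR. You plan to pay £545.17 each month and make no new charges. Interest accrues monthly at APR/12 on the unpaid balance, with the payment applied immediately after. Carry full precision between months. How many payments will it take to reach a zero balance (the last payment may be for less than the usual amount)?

11 payments

Monthly rate r = 16.5%/12 = 1.375% = 0.01375.
Recurrence: B ← B·(1+r) − £545.17.
Month 1: interest £70.12; balance after payment £4,624.95.
Month 2: interest £63.59; balance after payment £4,143.38.
Closed form: n = −ln(1 − rB₀/P)/ln(1+r) = −ln(0.87137)/ln(1.01375) ≈ 10.082, so the balance reaches zero during payment 11.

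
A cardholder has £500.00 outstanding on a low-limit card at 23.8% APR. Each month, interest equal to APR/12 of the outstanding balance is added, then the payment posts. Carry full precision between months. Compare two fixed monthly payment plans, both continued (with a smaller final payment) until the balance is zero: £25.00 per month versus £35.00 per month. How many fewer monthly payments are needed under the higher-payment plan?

Monthly rate r = 23.8%/12 = 1.98333% = 0.0198333.
At £25.00/mo: n = ⌈−ln(1 − rB₀/P)/ln(1+r)⌉ = 26 payments (last £18.26); total interest = total paid − £500.00 = £143.26.
At £35.00/mo: 17 payments (last £33.73); total interest £93.73.
Payments saved = 26 − 17 = 9.

9 fewer payments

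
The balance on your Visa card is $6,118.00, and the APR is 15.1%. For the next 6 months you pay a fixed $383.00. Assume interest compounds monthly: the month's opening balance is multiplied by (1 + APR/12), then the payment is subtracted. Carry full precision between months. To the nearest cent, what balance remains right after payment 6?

Monthly rate r = 15.1%/12 = 1.25833% = 0.0125833.
Each month: B ← B·(1+r) − $383.00.
Month 1: interest $76.98; balance after payment $5,811.98.
Month 2: interest $73.13; balance after payment $5,502.12.
Month 3: interest $69.23; balance after payment $5,188.35.
Month 4: interest $65.29; balance after payment $4,870.64.
Month 5: interest $61.29; balance after payment $4,548.93.
Month 6: interest $57.24; balance after payment $4,223.17.

$4,223.17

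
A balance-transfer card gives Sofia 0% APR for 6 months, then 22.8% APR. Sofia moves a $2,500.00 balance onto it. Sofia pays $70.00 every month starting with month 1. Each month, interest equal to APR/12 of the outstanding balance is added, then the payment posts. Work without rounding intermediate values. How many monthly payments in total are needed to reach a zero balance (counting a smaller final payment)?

Promo months 1–6 at r₀ = 0%/12 = 0; months 7+ at r₁ = 22.8%/12 = 0.019.
After month 6 (no interest yet): B = $2,500.00 − 6·$70.00 = $2,080.00.
Then at r₁ with $70.00/mo: n₂ = −ln(1 − r₁·B/P)/ln(1+r₁) ≈ 44.17 → 45 more payments.

51 payments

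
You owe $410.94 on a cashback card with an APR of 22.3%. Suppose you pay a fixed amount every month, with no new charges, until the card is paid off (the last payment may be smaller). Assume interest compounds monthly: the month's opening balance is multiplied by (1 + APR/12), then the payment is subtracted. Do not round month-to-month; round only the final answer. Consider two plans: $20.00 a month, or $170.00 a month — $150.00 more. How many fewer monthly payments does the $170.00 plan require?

24 fewer payments

Monthly rate r = 22.3%/12 = 1.85833% = 0.0185833.
At $20.00/mo: n = ⌈−ln(1 − rB₀/P)/ln(1+r)⌉ = 27 payments (last $2.48); total interest = total paid − $410.94 = $111.54.
At $170.00/mo: 3 payments (last $84.74); total interest $13.80.
Payments saved = 27 − 3 = 24.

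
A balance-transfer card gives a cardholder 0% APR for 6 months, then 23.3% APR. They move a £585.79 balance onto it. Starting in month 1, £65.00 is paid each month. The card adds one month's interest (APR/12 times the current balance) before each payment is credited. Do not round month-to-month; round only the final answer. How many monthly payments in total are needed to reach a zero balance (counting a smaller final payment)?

10 months

Promo months 1–6 at r₀ = 0%/12 = 0; months 7+ at r₁ = 23.3%/12 = 0.0194167.
After month 6 (no interest yet): B = £585.79 − 6·£65.00 = £195.79.
Then at r₁ with £65.00/mo: n₂ = −ln(1 − r₁·B/P)/ln(1+r₁) ≈ 3.13 → 4 more payments.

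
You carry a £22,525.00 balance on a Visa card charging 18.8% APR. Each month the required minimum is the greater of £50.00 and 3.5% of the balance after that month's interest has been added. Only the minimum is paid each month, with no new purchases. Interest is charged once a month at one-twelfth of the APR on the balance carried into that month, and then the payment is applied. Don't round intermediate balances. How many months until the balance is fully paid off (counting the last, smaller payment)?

Monthly rate r = 18.8%/12 = 1.56667% = 0.0156667.
While 3.5% of the post-interest balance exceeds £50.00, each month B ← (B·(1+r))·(1 − 0.035), i.e. B shrinks by the factor (1+r)·0.965 = 0.98012.
This holds for months 1–139. Entering month 140 the balance is £1,381.59; 3.5% of the post-interest balance is now below £50.00, so the flat £50.00 minimum applies from here.
From month 140 a fixed £50.00 at rate r clears £1,381.59 in 37 more payments. Total: 139 + 37 = 176 months.

176 months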